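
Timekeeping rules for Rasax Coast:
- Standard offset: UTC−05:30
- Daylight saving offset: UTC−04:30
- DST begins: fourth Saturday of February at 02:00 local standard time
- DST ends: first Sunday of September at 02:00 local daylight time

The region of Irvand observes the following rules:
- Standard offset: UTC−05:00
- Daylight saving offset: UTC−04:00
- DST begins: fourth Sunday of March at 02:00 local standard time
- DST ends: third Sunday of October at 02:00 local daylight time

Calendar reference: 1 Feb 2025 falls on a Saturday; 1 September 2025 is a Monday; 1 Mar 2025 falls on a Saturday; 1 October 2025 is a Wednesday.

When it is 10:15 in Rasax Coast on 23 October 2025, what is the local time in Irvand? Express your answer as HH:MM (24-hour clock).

10:45

1 February 2025 is a Saturday, so the first Saturday is February 1 and the fourth is February 22.
1 September 2025 is a Monday, so the first Sunday is September 7.
23 October 2025 does not fall between 22 February and 7 September, so daylight saving is not in effect and Rasax Coast is at UTC−05:30.
10:15 Rasax Coast + 5h30m = 15:45 UTC.
1 March 2025 is a Saturday, so the first Sunday is March 2 and the fourth is March 23.
1 October 2025 is a Wednesday, so the first Sunday is October 5 and the third is October 19.
At the standard offset (UTC−05:00), 15:45 UTC − 5h = 10:45 Irvand standard time.
The standard-time date in Irvand, 23 October 2025, is outside the daylight-saving period (23 March – 19 October), so Irvand is on standard time, UTC−05:00.
15:45 UTC − 5h = 10:45 Irvand.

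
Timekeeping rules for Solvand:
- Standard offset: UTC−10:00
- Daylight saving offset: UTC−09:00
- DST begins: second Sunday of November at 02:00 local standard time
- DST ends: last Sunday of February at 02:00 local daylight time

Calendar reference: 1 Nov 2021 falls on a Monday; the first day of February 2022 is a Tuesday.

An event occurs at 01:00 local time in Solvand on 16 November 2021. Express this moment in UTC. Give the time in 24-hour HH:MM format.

10:00

1 November 2021 is a Monday, so the first Sunday is November 7 and the second is November 14.
1 February 2022 is a Tuesday, so Sundays fall on 6, 13, 20, 27; the last is February 27.
Daylight saving runs 14 November 2021 – 27 February 2022; 16 November 2021 is inside that window, so Solvand is at UTC−09:00.
01:00 local + 9h = 10:00 UTC.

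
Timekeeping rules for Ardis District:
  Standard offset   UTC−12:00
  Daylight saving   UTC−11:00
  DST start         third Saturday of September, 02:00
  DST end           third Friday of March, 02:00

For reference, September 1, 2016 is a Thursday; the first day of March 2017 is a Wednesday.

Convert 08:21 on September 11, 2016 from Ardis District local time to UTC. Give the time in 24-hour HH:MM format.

1 September 2016 is a Thursday, so the first Saturday is September 3 and the third is September 17.
1 March 2017 is a Wednesday, so the first Friday is March 3 and the third is March 17.
September 11, 2016 is outside the daylight-saving period (17 September 2016 – 17 March 2017), so Ardis District is on standard time, UTC−12:00.
08:21 local + 12h = 20:21 UTC.

20:21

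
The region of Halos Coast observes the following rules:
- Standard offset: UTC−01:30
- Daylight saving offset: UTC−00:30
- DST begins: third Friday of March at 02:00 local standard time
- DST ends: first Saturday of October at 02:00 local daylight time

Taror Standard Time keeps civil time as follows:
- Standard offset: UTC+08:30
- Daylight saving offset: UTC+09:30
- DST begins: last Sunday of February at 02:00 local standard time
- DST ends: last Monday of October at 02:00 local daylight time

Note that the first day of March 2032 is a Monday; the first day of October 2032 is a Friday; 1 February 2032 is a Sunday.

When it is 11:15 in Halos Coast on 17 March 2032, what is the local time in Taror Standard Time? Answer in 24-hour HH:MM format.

22:15

1 March 2032 is a Monday, so the first Friday is March 5 and the third is March 19.
1 October 2032 is a Friday, so the first Saturday is October 2.
Daylight saving runs 19 March – 2 October; 17 March 2032 is outside that window, so Halos Coast is on standard time at UTC−01:30.
11:15 Halos Coast + 1h30m = 12:45 UTC.
1 February 2032 is a Sunday, so Sundays fall on 1, 8, 15, 22, 29; the last is February 29.
1 October 2032 is a Friday, so Mondays fall on 4, 11, 18, 25; the last is October 25.
At the standard offset (UTC+08:30), 12:45 UTC + 8h30m = 21:15 Taror Standard Time standard time.
The standard-time date in Taror Standard Time, 17 March 2032, lies within the daylight-saving period (29 February – 25 October), so Taror Standard Time is on daylight time, UTC+09:30.
12:45 UTC + 9h30m = 22:15 Taror Standard Time.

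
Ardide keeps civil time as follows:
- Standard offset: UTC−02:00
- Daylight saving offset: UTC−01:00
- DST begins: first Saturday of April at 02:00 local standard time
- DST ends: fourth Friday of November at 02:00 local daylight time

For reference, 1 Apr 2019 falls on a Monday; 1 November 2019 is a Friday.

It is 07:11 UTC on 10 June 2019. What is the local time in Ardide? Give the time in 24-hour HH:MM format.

06:11

1 April 2019 is a Monday, so the first Saturday is April 6.
1 November 2019 is a Friday, so the first Friday is November 1 and the fourth is November 22.
At the standard offset (UTC−02:00), 07:11 UTC − 2h = 05:11 Ardide standard time.
Daylight saving runs 6 April – 22 November; the standard-time date in Ardide, 10 June 2019, is inside that window, so Ardide is at UTC−01:00.
07:11 UTC − 1h = 06:11 local.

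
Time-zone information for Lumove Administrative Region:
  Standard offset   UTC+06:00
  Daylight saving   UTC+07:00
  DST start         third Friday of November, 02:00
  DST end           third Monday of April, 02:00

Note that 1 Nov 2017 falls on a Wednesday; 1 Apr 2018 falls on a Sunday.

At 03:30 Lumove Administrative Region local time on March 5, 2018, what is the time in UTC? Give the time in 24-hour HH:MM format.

1 November 2017 is a Wednesday, so the first Friday is November 3 and the third is November 17.
1 April 2018 is a Sunday, so the first Monday is April 2 and the third is April 16.
March 5, 2018 lies within the daylight-saving period (17 November 2017 – 16 April 2018), so Lumove Administrative Region is on daylight time, UTC+07:00.
03:30 local − 7h = 20:30 UTC (rolling into the previous day, 4 March 2018).

20:30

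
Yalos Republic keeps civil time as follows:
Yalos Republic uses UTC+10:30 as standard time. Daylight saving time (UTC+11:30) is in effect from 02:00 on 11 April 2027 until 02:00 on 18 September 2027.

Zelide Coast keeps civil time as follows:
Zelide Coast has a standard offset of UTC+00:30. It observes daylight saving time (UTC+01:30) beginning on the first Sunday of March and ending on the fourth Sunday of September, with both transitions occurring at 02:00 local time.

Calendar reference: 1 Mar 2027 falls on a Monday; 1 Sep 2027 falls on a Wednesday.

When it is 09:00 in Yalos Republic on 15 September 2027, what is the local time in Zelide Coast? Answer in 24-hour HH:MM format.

23:00

15 September 2027 lies within the daylight-saving period (11 April – 18 September), so Yalos Republic is on daylight time, UTC+11:30.
09:00 Yalos Republic − 11h30m = 21:30 UTC (rolling into the previous day, 14 September 2027).
1 March 2027 is a Monday, so the first Sunday is March 7.
1 September 2027 is a Wednesday, so the first Sunday is September 5 and the fourth is September 26.
At the standard offset (UTC+00:30), 21:30 UTC + 0h30m = 22:00 Zelide Coast standard time.
The standard-time date in Zelide Coast, 14 September 2027, falls between 7 March and 26 September, so daylight saving is in effect and Zelide Coast is at UTC+01:30.
21:30 UTC + 1h30m = 23:00 Zelide Coast.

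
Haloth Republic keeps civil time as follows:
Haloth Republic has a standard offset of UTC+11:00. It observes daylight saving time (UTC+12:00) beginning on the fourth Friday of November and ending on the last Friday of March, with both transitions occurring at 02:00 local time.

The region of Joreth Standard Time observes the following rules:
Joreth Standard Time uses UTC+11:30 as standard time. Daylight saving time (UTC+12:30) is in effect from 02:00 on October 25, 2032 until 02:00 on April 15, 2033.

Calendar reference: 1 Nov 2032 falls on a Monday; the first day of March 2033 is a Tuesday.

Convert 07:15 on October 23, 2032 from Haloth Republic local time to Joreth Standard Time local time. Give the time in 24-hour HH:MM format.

07:45

1 November 2032 is a Monday, so the first Friday is November 5 and the fourth is November 26.
1 March 2033 is a Tuesday, so Fridays fall on 4, 11, 18, 25; the last is March 25.
October 23, 2032 is outside the daylight-saving period (26 November 2032 – 25 March 2033), so Haloth Republic is on standard time, UTC+11:00.
07:15 Haloth Republic − 11h = 20:15 UTC (rolling into the previous day, 22 October 2032).
At the standard offset (UTC+11:30), 20:15 UTC + 11h30m = 07:45 Joreth Standard Time standard time (rolling into the next day, 23 October 2032).
Daylight saving runs 25 October 2032 – 15 April 2033; the standard-time date in Joreth Standard Time, October 23, 2032, is outside that window, so Joreth Standard Time is on standard time at UTC+11:30.
20:15 UTC + 11h30m = 07:45 Joreth Standard Time (rolling into the next day, 23 October 2032).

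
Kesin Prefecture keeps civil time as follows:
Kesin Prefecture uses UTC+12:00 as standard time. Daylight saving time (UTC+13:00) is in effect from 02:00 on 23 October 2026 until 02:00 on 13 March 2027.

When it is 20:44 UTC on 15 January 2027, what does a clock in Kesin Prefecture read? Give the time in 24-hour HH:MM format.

At the standard offset (UTC+12:00), 20:44 UTC + 12h = 08:44 Kesin Prefecture standard time (rolling into the next day, 16 January 2027).
Daylight saving runs 23 October 2026 – 13 March 2027; the standard-time date in Kesin Prefecture, 16 January 2027, is inside that window, so Kesin Prefecture is at UTC+13:00.
20:44 UTC + 13h = 09:44 local (rolling into the next day, 16 January 2027).

09:44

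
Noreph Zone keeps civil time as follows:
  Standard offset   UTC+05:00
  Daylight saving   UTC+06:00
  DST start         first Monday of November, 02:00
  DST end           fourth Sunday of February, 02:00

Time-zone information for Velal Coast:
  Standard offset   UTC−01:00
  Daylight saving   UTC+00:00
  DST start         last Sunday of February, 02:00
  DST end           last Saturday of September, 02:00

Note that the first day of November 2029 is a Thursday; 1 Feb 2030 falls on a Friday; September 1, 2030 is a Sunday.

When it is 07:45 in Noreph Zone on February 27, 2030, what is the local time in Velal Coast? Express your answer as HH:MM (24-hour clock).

02:45

1 November 2029 is a Thursday, so the first Monday is November 5.
1 February 2030 is a Friday, so the first Sunday is February 3 and the fourth is February 24.
February 27, 2030 does not fall between 5 November 2029 and 24 February 2030, so daylight saving is not in effect and Noreph Zone is at UTC+05:00.
07:45 Noreph Zone − 5h = 02:45 UTC.
1 February 2030 is a Friday, so Sundays fall on 3, 10, 17, 24; the last is February 24.
1 September 2030 is a Sunday, so Saturdays fall on 7, 14, 21, 28; the last is September 28.
At the standard offset (UTC−01:00), 02:45 UTC − 1h = 01:45 Velal Coast standard time.
The standard-time date in Velal Coast, February 27, 2030, falls between 24 February and 28 September, so daylight saving is in effect and Velal Coast is at UTC+00:00.
02:45 UTC + 0h = 02:45 Velal Coast.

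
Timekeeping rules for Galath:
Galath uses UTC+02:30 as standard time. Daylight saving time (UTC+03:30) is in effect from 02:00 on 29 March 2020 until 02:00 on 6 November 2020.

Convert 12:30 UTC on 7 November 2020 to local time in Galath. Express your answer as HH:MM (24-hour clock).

At the standard offset (UTC+02:30), 12:30 UTC + 2h30m = 15:00 Galath standard time.
Daylight saving runs 29 March – 6 November; the standard-time date in Galath, 7 November 2020, is outside that window, so Galath is on standard time at UTC+02:30.
12:30 UTC + 2h30m = 15:00 local.

15:00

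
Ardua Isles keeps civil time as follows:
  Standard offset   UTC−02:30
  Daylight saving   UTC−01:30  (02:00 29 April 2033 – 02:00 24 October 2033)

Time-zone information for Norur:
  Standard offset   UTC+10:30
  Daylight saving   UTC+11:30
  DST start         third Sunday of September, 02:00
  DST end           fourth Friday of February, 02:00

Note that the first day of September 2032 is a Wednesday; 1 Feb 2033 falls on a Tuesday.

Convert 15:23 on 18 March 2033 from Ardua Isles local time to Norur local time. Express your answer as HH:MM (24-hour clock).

18 March 2033 does not fall between 29 April and 24 October, so daylight saving is not in effect and Ardua Isles is at UTC−02:30.
15:23 Ardua Isles + 2h30m = 17:53 UTC.
1 September 2032 is a Wednesday, so the first Sunday is September 5 and the third is September 19.
1 February 2033 is a Tuesday, so the first Friday is February 4 and the fourth is February 25.
At the standard offset (UTC+10:30), 17:53 UTC + 10h30m = 04:23 Norur standard time (rolling into the next day, 19 March 2033).
Daylight saving runs 19 September 2032 – 25 February 2033; the standard-time date in Norur, 19 March 2033, is outside that window, so Norur is on standard time at UTC+10:30.
17:53 UTC + 10h30m = 04:23 Norur (rolling into the next day, 19 March 2033).

04:23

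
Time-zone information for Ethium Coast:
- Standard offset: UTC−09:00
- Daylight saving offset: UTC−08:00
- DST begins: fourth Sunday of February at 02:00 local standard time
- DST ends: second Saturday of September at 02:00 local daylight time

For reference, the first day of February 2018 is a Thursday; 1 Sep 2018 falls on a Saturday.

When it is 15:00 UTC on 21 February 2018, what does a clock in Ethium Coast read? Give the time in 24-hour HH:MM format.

1 February 2018 is a Thursday, so the first Sunday is February 4 and the fourth is February 25.
1 September 2018 is a Saturday, so the first Saturday is September 1 and the second is September 8.
At the standard offset (UTC−09:00), 15:00 UTC − 9h = 06:00 Ethium Coast standard time.
Daylight saving runs 25 February – 8 September; the standard-time date in Ethium Coast, 21 February 2018, is outside that window, so Ethium Coast is on standard time at UTC−09:00.
15:00 UTC − 9h = 06:00 local.

06:00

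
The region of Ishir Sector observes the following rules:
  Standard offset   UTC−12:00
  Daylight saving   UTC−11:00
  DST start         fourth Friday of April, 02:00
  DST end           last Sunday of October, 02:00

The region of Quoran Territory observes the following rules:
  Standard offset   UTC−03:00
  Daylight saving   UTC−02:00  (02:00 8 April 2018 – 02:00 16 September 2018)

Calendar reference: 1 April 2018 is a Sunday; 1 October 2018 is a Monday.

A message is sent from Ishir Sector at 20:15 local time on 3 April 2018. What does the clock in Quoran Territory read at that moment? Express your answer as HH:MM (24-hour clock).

1 April 2018 is a Sunday, so the first Friday is April 6 and the fourth is April 27.
1 October 2018 is a Monday, so Sundays fall on 7, 14, 21, 28; the last is October 28.
Daylight saving runs 27 April – 28 October; 3 April 2018 is outside that window, so Ishir Sector is on standard time at UTC−12:00.
20:15 Ishir Sector + 12h = 08:15 UTC (rolling into the next day, 4 April 2018).
At the standard offset (UTC−03:00), 08:15 UTC − 3h = 05:15 Quoran Territory standard time.
Daylight saving runs 8 April – 16 September; the standard-time date in Quoran Territory, 4 April 2018, is outside that window, so Quoran Territory is on standard time at UTC−03:00.
08:15 UTC − 3h = 05:15 Quoran Territory.

05:15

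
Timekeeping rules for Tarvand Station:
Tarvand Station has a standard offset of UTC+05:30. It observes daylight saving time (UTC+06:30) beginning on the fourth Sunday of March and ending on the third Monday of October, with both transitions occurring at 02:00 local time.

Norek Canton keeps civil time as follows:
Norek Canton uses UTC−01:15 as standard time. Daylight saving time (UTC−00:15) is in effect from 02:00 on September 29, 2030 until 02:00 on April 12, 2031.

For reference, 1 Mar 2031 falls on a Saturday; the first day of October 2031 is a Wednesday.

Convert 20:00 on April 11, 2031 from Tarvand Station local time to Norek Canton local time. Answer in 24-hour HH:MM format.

13:15

1 March 2031 is a Saturday, so the first Sunday is March 2 and the fourth is March 23.
1 October 2031 is a Wednesday, so the first Monday is October 6 and the third is October 20.
Daylight saving runs 23 March – 20 October; April 11, 2031 is inside that window, so Tarvand Station is at UTC+06:30.
20:00 Tarvand Station − 6h30m = 13:30 UTC.
At the standard offset (UTC−01:15), 13:30 UTC − 1h15m = 12:15 Norek Canton standard time.
Daylight saving runs 29 September 2030 – 12 April 2031; the standard-time date in Norek Canton, April 11, 2031, is inside that window, so Norek Canton is at UTC−00:15.
13:30 UTC − 0h15m = 13:15 Norek Canton.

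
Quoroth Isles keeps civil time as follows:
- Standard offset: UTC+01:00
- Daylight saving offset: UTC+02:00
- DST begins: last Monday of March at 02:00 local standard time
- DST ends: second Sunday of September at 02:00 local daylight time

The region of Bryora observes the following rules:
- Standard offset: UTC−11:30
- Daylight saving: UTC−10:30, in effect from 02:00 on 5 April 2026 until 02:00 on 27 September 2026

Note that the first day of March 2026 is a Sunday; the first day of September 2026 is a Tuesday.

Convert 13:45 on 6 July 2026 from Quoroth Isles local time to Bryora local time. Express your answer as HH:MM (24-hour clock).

1 March 2026 is a Sunday, so Mondays fall on 2, 9, 16, 23, 30; the last is March 30.
1 September 2026 is a Tuesday, so the first Sunday is September 6 and the second is September 13.
6 July 2026 falls between 30 March and 13 September, so daylight saving is in effect and Quoroth Isles is at UTC+02:00.
13:45 Quoroth Isles − 2h = 11:45 UTC.
At the standard offset (UTC−11:30), 11:45 UTC − 11h30m = 00:15 Bryora standard time.
Daylight saving runs 5 April – 27 September; the standard-time date in Bryora, 6 July 2026, is inside that window, so Bryora is at UTC−10:30.
11:45 UTC − 10h30m = 01:15 Bryora.

01:15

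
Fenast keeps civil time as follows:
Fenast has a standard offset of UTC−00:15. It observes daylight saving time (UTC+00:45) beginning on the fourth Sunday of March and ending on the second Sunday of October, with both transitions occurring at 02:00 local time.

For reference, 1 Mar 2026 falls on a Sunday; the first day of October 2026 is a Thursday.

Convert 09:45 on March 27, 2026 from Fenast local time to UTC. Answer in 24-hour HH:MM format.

1 March 2026 is a Sunday, so the first Sunday is March 1 and the fourth is March 22.
1 October 2026 is a Thursday, so the first Sunday is October 4 and the second is October 11.
Daylight saving runs 22 March – 11 October; March 27, 2026 is inside that window, so Fenast is at UTC+00:45.
09:45 local − 0h45m = 09:00 UTC.

09:00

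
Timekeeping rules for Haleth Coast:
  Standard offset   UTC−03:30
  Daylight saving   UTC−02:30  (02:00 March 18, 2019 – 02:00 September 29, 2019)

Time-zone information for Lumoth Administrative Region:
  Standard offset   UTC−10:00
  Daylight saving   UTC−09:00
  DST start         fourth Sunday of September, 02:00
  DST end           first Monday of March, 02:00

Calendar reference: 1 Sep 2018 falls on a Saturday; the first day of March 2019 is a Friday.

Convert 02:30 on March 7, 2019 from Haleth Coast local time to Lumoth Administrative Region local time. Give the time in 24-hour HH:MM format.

20:00

Daylight saving runs 18 March – 29 September; March 7, 2019 is outside that window, so Haleth Coast is on standard time at UTC−03:30.
02:30 Haleth Coast + 3h30m = 06:00 UTC.
1 September 2018 is a Saturday, so the first Sunday is September 2 and the fourth is September 23.
1 March 2019 is a Friday, so the first Monday is March 4.
At the standard offset (UTC−10:00), 06:00 UTC − 10h = 20:00 Lumoth Administrative Region standard time (rolling into the previous day, 6 March 2019).
The standard-time date in Lumoth Administrative Region, March 6, 2019, is outside the daylight-saving period (23 September 2018 – 4 March 2019), so Lumoth Administrative Region is on standard time, UTC−10:00.
06:00 UTC − 10h = 20:00 Lumoth Administrative Region (rolling into the previous day, 6 March 2019).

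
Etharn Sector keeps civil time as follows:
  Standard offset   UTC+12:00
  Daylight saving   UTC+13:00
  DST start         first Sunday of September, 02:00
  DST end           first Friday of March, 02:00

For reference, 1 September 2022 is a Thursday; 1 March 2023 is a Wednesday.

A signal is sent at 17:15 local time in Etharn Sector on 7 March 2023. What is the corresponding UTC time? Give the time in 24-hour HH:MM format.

1 September 2022 is a Thursday, so the first Sunday is September 4.
1 March 2023 is a Wednesday, so the first Friday is March 3.
7 March 2023 does not fall between 4 September 2022 and 3 March 2023, so daylight saving is not in effect and Etharn Sector is at UTC+12:00.
17:15 local − 12h = 05:15 UTC.

05:15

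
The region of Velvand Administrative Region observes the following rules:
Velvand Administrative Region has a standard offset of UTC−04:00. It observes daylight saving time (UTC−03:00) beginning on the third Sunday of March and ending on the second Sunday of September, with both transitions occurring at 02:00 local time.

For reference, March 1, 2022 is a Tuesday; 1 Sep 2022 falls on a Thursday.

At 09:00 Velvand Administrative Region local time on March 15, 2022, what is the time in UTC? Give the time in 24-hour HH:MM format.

13:00

1 March 2022 is a Tuesday, so the first Sunday is March 6 and the third is March 20.
1 September 2022 is a Thursday, so the first Sunday is September 4 and the second is September 11.
March 15, 2022 does not fall between 20 March and 11 September, so daylight saving is not in effect and Velvand Administrative Region is at UTC−04:00.
09:00 local + 4h = 13:00 UTC.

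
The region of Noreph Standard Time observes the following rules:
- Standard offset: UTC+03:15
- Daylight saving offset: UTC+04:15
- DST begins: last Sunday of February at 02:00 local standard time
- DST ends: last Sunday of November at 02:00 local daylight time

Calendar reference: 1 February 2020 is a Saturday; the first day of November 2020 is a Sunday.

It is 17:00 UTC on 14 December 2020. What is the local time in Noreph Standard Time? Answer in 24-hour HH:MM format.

1 February 2020 is a Saturday, so Sundays fall on 2, 9, 16, 23; the last is February 23.
1 November 2020 is a Sunday, so Sundays fall on 1, 8, 15, 22, 29; the last is November 29.
At the standard offset (UTC+03:15), 17:00 UTC + 3h15m = 20:15 Noreph Standard Time standard time.
Daylight saving runs 23 February – 29 November; the standard-time date in Noreph Standard Time, 14 December 2020, is outside that window, so Noreph Standard Time is on standard time at UTC+03:15.
17:00 UTC + 3h15m = 20:15 local.

20:15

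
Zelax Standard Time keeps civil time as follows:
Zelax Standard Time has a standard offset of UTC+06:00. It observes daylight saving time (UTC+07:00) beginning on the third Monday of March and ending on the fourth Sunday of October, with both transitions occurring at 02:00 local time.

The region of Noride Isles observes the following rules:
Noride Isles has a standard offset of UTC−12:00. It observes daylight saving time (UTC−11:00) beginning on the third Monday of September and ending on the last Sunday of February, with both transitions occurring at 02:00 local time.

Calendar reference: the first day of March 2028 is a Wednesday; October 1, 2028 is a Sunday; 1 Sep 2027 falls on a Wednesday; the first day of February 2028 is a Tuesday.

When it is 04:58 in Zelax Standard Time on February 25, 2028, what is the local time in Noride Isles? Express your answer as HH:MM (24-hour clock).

11:58

1 March 2028 is a Wednesday, so the first Monday is March 6 and the third is March 20.
1 October 2028 is a Sunday, so the first Sunday is October 1 and the fourth is October 22.
February 25, 2028 does not fall between 20 March and 22 October, so daylight saving is not in effect and Zelax Standard Time is at UTC+06:00.
04:58 Zelax Standard Time − 6h = 22:58 UTC (rolling into the previous day, 24 February 2028).
1 September 2027 is a Wednesday, so the first Monday is September 6 and the third is September 20.
1 February 2028 is a Tuesday, so Sundays fall on 6, 13, 20, 27; the last is February 27.
At the standard offset (UTC−12:00), 22:58 UTC − 12h = 10:58 Noride Isles standard time.
The standard-time date in Noride Isles, February 24, 2028, lies within the daylight-saving period (20 September 2027 – 27 February 2028), so Noride Isles is on daylight time, UTC−11:00.
22:58 UTC − 11h = 11:58 Noride Isles.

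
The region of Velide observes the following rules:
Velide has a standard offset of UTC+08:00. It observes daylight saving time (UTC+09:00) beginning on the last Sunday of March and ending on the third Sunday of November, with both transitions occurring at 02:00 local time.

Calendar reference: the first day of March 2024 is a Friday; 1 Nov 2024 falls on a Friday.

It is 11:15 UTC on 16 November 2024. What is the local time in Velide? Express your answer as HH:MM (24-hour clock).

1 March 2024 is a Friday, so Sundays fall on 3, 10, 17, 24, 31; the last is March 31.
1 November 2024 is a Friday, so the first Sunday is November 3 and the third is November 17.
At the standard offset (UTC+08:00), 11:15 UTC + 8h = 19:15 Velide standard time.
The standard-time date in Velide, 16 November 2024, falls between 31 March and 17 November, so daylight saving is in effect and Velide is at UTC+09:00.
11:15 UTC + 9h = 20:15 local.

20:15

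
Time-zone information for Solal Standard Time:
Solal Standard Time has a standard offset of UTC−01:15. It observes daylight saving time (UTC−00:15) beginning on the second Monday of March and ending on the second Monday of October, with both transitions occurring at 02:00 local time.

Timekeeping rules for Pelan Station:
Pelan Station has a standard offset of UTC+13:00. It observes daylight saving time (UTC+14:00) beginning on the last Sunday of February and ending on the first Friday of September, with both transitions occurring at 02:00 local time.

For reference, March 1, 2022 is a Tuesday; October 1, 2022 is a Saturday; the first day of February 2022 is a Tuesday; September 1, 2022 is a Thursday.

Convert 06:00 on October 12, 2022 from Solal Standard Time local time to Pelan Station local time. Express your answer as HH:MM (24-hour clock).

1 March 2022 is a Tuesday, so the first Monday is March 7 and the second is March 14.
1 October 2022 is a Saturday, so the first Monday is October 3 and the second is October 10.
October 12, 2022 does not fall between 14 March and 10 October, so daylight saving is not in effect and Solal Standard Time is at UTC−01:15.
06:00 Solal Standard Time + 1h15m = 07:15 UTC.
1 February 2022 is a Tuesday, so Sundays fall on 6, 13, 20, 27; the last is February 27.
1 September 2022 is a Thursday, so the first Friday is September 2.
At the standard offset (UTC+13:00), 07:15 UTC + 13h = 20:15 Pelan Station standard time.
The standard-time date in Pelan Station, October 12, 2022, does not fall between 27 February and 2 September, so daylight saving is not in effect and Pelan Station is at UTC+13:00.
07:15 UTC + 13h = 20:15 Pelan Station.

20:15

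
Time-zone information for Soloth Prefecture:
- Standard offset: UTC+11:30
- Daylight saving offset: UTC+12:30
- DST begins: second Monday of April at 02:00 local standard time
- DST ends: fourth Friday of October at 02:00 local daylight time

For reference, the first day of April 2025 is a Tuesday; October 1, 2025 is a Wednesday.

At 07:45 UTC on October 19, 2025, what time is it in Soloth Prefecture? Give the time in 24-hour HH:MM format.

20:15

1 April 2025 is a Tuesday, so the first Monday is April 7 and the second is April 14.
1 October 2025 is a Wednesday, so the first Friday is October 3 and the fourth is October 24.
At the standard offset (UTC+11:30), 07:45 UTC + 11h30m = 19:15 Soloth Prefecture standard time.
The standard-time date in Soloth Prefecture, October 19, 2025, falls between 14 April and 24 October, so daylight saving is in effect and Soloth Prefecture is at UTC+12:30.
07:45 UTC + 12h30m = 20:15 local.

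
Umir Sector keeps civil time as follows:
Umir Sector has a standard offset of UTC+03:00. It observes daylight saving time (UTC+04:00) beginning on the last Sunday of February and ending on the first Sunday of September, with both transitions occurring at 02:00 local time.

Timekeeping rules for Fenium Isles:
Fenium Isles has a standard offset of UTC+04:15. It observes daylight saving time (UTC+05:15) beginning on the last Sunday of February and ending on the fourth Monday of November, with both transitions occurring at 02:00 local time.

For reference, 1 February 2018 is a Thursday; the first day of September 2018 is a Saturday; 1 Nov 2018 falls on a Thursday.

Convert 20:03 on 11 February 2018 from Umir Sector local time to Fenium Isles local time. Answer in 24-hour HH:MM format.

21:18

1 February 2018 is a Thursday, so Sundays fall on 4, 11, 18, 25; the last is February 25.
1 September 2018 is a Saturday, so the first Sunday is September 2.
11 February 2018 is outside the daylight-saving period (25 February – 2 September), so Umir Sector is on standard time, UTC+03:00.
20:03 Umir Sector − 3h = 17:03 UTC.
1 February 2018 is a Thursday, so Sundays fall on 4, 11, 18, 25; the last is February 25.
1 November 2018 is a Thursday, so the first Monday is November 5 and the fourth is November 26.
At the standard offset (UTC+04:15), 17:03 UTC + 4h15m = 21:18 Fenium Isles standard time.
Daylight saving runs 25 February – 26 November; the standard-time date in Fenium Isles, 11 February 2018, is outside that window, so Fenium Isles is on standard time at UTC+04:15.
17:03 UTC + 4h15m = 21:18 Fenium Isles.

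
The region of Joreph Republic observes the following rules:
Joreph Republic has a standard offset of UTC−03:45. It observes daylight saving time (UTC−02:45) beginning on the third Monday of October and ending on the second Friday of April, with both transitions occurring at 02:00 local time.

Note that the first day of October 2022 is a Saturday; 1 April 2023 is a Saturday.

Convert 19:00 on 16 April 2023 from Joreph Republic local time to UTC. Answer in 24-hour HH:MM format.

22:45

1 October 2022 is a Saturday, so the first Monday is October 3 and the third is October 17.
1 April 2023 is a Saturday, so the first Friday is April 7 and the second is April 14.
16 April 2023 is outside the daylight-saving period (17 October 2022 – 14 April 2023), so Joreph Republic is on standard time, UTC−03:45.
19:00 local + 3h45m = 22:45 UTC.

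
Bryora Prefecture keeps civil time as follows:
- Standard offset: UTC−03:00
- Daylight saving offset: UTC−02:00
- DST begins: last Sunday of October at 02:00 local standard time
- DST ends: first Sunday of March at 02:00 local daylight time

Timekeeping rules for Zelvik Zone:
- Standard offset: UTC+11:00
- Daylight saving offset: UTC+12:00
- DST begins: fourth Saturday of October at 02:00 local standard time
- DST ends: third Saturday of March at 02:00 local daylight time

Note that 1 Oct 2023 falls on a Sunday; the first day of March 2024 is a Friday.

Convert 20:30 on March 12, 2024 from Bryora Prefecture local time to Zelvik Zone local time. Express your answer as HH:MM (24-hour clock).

1 October 2023 is a Sunday, so Sundays fall on 1, 8, 15, 22, 29; the last is October 29.
1 March 2024 is a Friday, so the first Sunday is March 3.
March 12, 2024 does not fall between 29 October 2023 and 3 March 2024, so daylight saving is not in effect and Bryora Prefecture is at UTC−03:00.
20:30 Bryora Prefecture + 3h = 23:30 UTC.
1 October 2023 is a Sunday, so the first Saturday is October 7 and the fourth is October 28.
1 March 2024 is a Friday, so the first Saturday is March 2 and the third is March 16.
At the standard offset (UTC+11:00), 23:30 UTC + 11h = 10:30 Zelvik Zone standard time (rolling into the next day, 13 March 2024).
The standard-time date in Zelvik Zone, March 13, 2024, falls between 28 October 2023 and 16 March 2024, so daylight saving is in effect and Zelvik Zone is at UTC+12:00.
23:30 UTC + 12h = 11:30 Zelvik Zone (rolling into the next day, 13 March 2024).

11:30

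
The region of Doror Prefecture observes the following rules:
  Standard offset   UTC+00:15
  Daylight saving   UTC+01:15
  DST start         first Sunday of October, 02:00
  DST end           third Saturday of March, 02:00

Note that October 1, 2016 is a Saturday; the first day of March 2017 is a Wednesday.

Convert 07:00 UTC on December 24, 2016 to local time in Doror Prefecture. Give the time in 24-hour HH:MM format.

1 October 2016 is a Saturday, so the first Sunday is October 2.
1 March 2017 is a Wednesday, so the first Saturday is March 4 and the third is March 18.
At the standard offset (UTC+00:15), 07:00 UTC + 0h15m = 07:15 Doror Prefecture standard time.
The standard-time date in Doror Prefecture, December 24, 2016, lies within the daylight-saving period (2 October 2016 – 18 March 2017), so Doror Prefecture is on daylight time, UTC+01:15.
07:00 UTC + 1h15m = 08:15 local.

08:15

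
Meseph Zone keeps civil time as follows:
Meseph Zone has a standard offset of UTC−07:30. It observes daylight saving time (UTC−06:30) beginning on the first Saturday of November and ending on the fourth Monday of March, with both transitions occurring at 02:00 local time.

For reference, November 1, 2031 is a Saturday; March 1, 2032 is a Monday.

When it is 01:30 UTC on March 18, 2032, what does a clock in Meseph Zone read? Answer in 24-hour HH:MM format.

1 November 2031 is a Saturday, so the first Saturday is November 1.
1 March 2032 is a Monday, so the first Monday is March 1 and the fourth is March 22.
At the standard offset (UTC−07:30), 01:30 UTC − 7h30m = 18:00 Meseph Zone standard time (rolling into the previous day, 17 March 2032).
The standard-time date in Meseph Zone, March 17, 2032, falls between 1 November 2031 and 22 March 2032, so daylight saving is in effect and Meseph Zone is at UTC−06:30.
01:30 UTC − 6h30m = 19:00 local (rolling into the previous day, 17 March 2032).

19:00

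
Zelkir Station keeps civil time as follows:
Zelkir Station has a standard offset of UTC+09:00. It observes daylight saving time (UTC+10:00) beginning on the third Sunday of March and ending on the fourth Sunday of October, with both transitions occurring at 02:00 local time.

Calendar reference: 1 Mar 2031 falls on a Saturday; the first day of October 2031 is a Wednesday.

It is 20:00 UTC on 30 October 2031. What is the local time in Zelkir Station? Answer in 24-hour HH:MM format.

05:00

1 March 2031 is a Saturday, so the first Sunday is March 2 and the third is March 16.
1 October 2031 is a Wednesday, so the first Sunday is October 5 and the fourth is October 26.
At the standard offset (UTC+09:00), 20:00 UTC + 9h = 05:00 Zelkir Station standard time (rolling into the next day, 31 October 2031).
Daylight saving runs 16 March – 26 October; the standard-time date in Zelkir Station, 31 October 2031, is outside that window, so Zelkir Station is on standard time at UTC+09:00.
20:00 UTC + 9h = 05:00 local (rolling into the next day, 31 October 2031).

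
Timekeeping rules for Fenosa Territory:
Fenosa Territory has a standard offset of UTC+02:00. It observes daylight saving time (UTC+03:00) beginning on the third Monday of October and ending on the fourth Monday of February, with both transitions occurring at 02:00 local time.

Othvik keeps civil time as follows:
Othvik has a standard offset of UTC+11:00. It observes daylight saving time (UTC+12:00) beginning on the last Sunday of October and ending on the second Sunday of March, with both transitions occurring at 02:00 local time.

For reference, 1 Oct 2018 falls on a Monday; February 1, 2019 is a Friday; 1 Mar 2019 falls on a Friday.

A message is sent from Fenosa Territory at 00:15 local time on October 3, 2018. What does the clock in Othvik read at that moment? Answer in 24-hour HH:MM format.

09:15

1 October 2018 is a Monday, so the first Monday is October 1 and the third is October 15.
1 February 2019 is a Friday, so the first Monday is February 4 and the fourth is February 25.
October 3, 2018 is outside the daylight-saving period (15 October 2018 – 25 February 2019), so Fenosa Territory is on standard time, UTC+02:00.
00:15 Fenosa Territory − 2h = 22:15 UTC (rolling into the previous day, 2 October 2018).
1 October 2018 is a Monday, so Sundays fall on 7, 14, 21, 28; the last is October 28.
1 March 2019 is a Friday, so the first Sunday is March 3 and the second is March 10.
At the standard offset (UTC+11:00), 22:15 UTC + 11h = 09:15 Othvik standard time (rolling into the next day, 3 October 2018).
The standard-time date in Othvik, October 3, 2018, is outside the daylight-saving period (28 October 2018 – 10 March 2019), so Othvik is on standard time, UTC+11:00.
22:15 UTC + 11h = 09:15 Othvik (rolling into the next day, 3 October 2018).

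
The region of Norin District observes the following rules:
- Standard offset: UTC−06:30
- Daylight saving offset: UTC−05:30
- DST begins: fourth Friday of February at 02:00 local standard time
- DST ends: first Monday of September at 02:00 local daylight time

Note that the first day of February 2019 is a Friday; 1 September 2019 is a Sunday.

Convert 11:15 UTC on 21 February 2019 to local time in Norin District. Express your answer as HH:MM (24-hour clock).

04:45

1 February 2019 is a Friday, so the first Friday is February 1 and the fourth is February 22.
1 September 2019 is a Sunday, so the first Monday is September 2.
At the standard offset (UTC−06:30), 11:15 UTC − 6h30m = 04:45 Norin District standard time.
Daylight saving runs 22 February – 2 September; the standard-time date in Norin District, 21 February 2019, is outside that window, so Norin District is on standard time at UTC−06:30.
11:15 UTC − 6h30m = 04:45 local.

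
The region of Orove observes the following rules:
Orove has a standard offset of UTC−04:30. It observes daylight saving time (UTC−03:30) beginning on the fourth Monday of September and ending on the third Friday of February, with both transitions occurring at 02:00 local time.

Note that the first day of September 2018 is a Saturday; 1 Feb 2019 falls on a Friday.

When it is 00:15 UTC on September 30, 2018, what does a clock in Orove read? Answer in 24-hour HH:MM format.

1 September 2018 is a Saturday, so the first Monday is September 3 and the fourth is September 24.
1 February 2019 is a Friday, so the first Friday is February 1 and the third is February 15.
At the standard offset (UTC−04:30), 00:15 UTC − 4h30m = 19:45 Orove standard time (rolling into the previous day, 29 September 2018).
The standard-time date in Orove, September 29, 2018, lies within the daylight-saving period (24 September 2018 – 15 February 2019), so Orove is on daylight time, UTC−03:30.
00:15 UTC − 3h30m = 20:45 local (rolling into the previous day, 29 September 2018).

20:45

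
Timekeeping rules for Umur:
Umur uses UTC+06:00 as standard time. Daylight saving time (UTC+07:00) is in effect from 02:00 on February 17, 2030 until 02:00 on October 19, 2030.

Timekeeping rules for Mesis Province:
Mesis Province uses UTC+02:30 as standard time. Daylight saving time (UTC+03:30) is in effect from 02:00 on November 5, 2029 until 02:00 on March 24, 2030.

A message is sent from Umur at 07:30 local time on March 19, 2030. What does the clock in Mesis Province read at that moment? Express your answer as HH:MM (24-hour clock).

Daylight saving runs 17 February – 19 October; March 19, 2030 is inside that window, so Umur is at UTC+07:00.
07:30 Umur − 7h = 00:30 UTC.
At the standard offset (UTC+02:30), 00:30 UTC + 2h30m = 03:00 Mesis Province standard time.
The standard-time date in Mesis Province, March 19, 2030, falls between 5 November 2029 and 24 March 2030, so daylight saving is in effect and Mesis Province is at UTC+03:30.
00:30 UTC + 3h30m = 04:00 Mesis Province.

04:00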